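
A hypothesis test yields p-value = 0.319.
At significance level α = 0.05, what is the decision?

Compare p-value to α:
0.319 ≥ 0.05
Decision: fail to reject H₀

Answer: fail to reject H₀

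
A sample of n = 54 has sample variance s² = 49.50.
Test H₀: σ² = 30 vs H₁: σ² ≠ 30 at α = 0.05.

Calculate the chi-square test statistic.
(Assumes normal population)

Answer: χ² = 87.4500, reject H₀

Derivation:
df = n - 1 = 53
χ² = (n-1)s²/σ₀² = 53×49.50/30 = 87.4500
Critical values: χ²_{0.975,53} = 34.776, χ²_{0.025,53} = 75.002
Rejection region: χ² < 34.776 or χ² > 75.002
Decision: reject H₀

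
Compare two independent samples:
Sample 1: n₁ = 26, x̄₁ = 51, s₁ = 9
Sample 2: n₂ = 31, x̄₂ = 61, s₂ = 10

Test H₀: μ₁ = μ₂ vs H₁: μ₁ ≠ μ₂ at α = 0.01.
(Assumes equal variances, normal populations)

Pooled variance: s²_p = [25×9² + 30×10²]/(55) = 91.3636
s_p = 9.5584
SE = s_p×√(1/n₁ + 1/n₂) = 9.5584×√(1/26 + 1/31) = 2.5419
t = (x̄₁ - x̄₂)/SE = (51 - 61)/2.5419 = -3.9341
df = 55, t-critical = ±2.668
Decision: reject H₀

Answer: t = -3.9341, reject H₀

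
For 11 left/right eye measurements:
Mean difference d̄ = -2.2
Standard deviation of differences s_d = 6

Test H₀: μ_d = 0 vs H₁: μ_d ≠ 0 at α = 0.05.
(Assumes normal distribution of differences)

df = n - 1 = 10
SE = s_d/√n = 6/√11 = 1.8091
t = d̄/SE = -2.2/1.8091 = -1.2161
Critical value: t_{0.025,10} = ±2.228
p-value ≈ 0.2519
Decision: fail to reject H₀

Answer: t = -1.2161, fail to reject H₀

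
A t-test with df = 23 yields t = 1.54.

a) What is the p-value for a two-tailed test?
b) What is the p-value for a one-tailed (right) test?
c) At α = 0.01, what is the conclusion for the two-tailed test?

Answer: a) 0.1372, b) 0.0686, c) fail to reject H₀

Derivation:
Using t-distribution with df = 23:
a) Two-tailed: p = 2×P(T > 1.54) = 0.1372
b) One-tailed: p = P(T > 1.54) = 0.0686
c) 0.1372 ≥ 0.01, fail to reject H₀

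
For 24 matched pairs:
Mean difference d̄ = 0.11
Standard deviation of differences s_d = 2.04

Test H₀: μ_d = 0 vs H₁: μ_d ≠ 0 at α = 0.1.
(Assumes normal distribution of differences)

df = n - 1 = 23
SE = s_d/√n = 2.04/√24 = 0.4164
t = d̄/SE = 0.11/0.4164 = 0.2642
Critical value: t_{0.05,23} = ±1.714
p-value ≈ 0.7940
Decision: fail to reject H₀

Answer: t = 0.2642, fail to reject H₀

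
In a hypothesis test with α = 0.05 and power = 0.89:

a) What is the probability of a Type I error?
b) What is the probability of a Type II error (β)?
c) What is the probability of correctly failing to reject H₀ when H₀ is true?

a) Type I error probability = α = 0.05
b) Power = P(reject H₀ | H₁ true) = 1 - β = 0.89, so Type II error probability = β = 1 - Power = 0.11
c) P(fail to reject H₀ | H₀ true) = 1 - α = 0.95

Answer: a) 0.05, b) 0.11, c) 0.95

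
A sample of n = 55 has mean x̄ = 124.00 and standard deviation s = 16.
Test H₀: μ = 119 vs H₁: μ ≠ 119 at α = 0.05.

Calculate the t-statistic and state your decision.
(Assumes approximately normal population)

Answer: t = 2.3176, reject H₀

Derivation:
df = n - 1 = 54
SE = s/√n = 16/√55 = 2.1574
t = (x̄ - μ₀)/SE = (124.00 - 119)/2.1574 = 2.3176
Critical value: t_{0.025,54} = ±2.005
p-value ≈ 0.0243
Decision: reject H₀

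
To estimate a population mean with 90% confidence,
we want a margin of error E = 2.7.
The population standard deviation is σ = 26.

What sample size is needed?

z_0.05 = 1.645
n = (z×σ/E)² = (1.645×26/2.7)²
n = 250.9291
Round up: n = 251

Answer: n = 251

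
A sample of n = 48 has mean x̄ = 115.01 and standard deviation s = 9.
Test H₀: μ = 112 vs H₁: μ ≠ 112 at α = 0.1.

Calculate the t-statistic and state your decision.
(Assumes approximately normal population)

Answer: t = 2.3172, reject H₀

Derivation:
df = n - 1 = 47
SE = s/√n = 9/√48 = 1.2990
t = (x̄ - μ₀)/SE = (115.01 - 112)/1.2990 = 2.3172
Critical value: t_{0.05,47} = ±1.678
p-value ≈ 0.0249
Decision: reject H₀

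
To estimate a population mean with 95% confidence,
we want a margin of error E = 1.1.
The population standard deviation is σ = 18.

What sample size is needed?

z_0.025 = 1.960
n = (z×σ/E)² = (1.960×18/1.1)²
n = 1028.6598
Round up: n = 1029

Answer: n = 1029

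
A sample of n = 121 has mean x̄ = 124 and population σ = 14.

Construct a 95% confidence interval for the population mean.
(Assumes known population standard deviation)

Confidence level: 95%, α = 0.05
z_0.025 = 1.960
SE = σ/√n = 14/√121 = 1.2727
Margin of error = 1.960 × 1.2727 = 2.4945
CI: x̄ ± margin = 124 ± 2.4945
CI: (121.5055, 126.4945)

Answer: (121.5055, 126.4945)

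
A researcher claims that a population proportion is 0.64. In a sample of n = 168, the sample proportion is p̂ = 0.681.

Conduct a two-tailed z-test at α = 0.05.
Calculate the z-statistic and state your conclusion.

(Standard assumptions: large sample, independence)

Answer: z = 1.1071, fail to reject H₀

Derivation:
H₀: p = 0.64, H₁: p ≠ 0.64
Standard error: SE = √(p₀(1-p₀)/n) = √(0.64×0.36/168) = 0.037033
z-statistic: z = (p̂ - p₀)/SE = (0.681 - 0.64)/0.037033 = 1.1071
Critical value: z_0.025 = ±1.960
p-value = 0.2683
Decision: fail to reject H₀ at α = 0.05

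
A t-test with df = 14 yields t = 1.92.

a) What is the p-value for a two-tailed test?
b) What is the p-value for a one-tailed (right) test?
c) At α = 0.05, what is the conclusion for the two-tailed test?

Answer: a) 0.0755, b) 0.0377, c) fail to reject H₀

Derivation:
Using t-distribution with df = 14:
a) Two-tailed: p = 2×P(T > 1.92) = 0.0755
b) One-tailed: p = P(T > 1.92) = 0.0377
c) 0.0755 ≥ 0.05, fail to reject H₀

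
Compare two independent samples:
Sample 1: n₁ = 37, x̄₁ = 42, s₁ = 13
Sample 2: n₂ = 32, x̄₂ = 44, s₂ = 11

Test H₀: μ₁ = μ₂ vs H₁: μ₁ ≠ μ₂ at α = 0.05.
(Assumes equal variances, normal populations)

Answer: t = -0.6838, fail to reject H₀

Derivation:
Pooled variance: s²_p = [36×13² + 31×11²]/(67) = 146.7910
s_p = 12.1157
SE = s_p×√(1/n₁ + 1/n₂) = 12.1157×√(1/37 + 1/32) = 2.9248
t = (x̄₁ - x̄₂)/SE = (42 - 44)/2.9248 = -0.6838
df = 67, t-critical = ±1.996
Decision: fail to reject H₀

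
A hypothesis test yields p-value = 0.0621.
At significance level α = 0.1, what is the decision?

Compare p-value to α:
0.0621 < 0.1
Decision: reject H₀

Answer: reject H₀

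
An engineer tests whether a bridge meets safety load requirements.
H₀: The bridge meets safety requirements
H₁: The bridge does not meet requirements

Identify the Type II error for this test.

Answer: Declaring an unsafe bridge to be safe

Derivation:
Type I error (α): Rejecting H₀ when H₀ is true
Type II error (β): Failing to reject H₀ when H₁ is true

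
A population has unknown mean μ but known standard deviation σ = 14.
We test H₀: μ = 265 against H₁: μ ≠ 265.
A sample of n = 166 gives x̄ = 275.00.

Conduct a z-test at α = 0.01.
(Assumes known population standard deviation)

Standard error: SE = σ/√n = 14/√166 = 1.0866
z-statistic: z = (x̄ - μ₀)/SE = (275.00 - 265)/1.0866 = 9.2030
Critical value: ±2.576
p-value < 0.0001
Decision: reject H₀

Answer: z = 9.2030, reject H₀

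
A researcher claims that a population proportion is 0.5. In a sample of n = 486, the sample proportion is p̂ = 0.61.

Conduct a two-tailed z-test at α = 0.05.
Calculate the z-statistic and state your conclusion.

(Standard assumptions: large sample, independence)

H₀: p = 0.5, H₁: p ≠ 0.5
Standard error: SE = √(p₀(1-p₀)/n) = √(0.5×0.5/486) = 0.022680
z-statistic: z = (p̂ - p₀)/SE = (0.61 - 0.5)/0.022680 = 4.8501
Critical value: z_0.025 = ±1.960
p-value < 0.0001
Decision: reject H₀ at α = 0.05

Answer: z = 4.8501, reject H₀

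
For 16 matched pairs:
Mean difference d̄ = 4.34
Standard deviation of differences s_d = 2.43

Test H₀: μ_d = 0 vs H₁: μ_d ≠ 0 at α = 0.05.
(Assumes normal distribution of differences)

Answer: t = 7.1440, reject H₀

Derivation:
df = n - 1 = 15
SE = s_d/√n = 2.43/√16 = 0.6075
t = d̄/SE = 4.34/0.6075 = 7.1440
Critical value: t_{0.025,15} = ±2.131
p-value < 0.0001
Decision: reject H₀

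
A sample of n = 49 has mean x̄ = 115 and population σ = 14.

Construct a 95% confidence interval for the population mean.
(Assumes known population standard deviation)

Answer: (111.0800, 118.9200)

Derivation:
Confidence level: 95%, α = 0.05
z_0.025 = 1.960
SE = σ/√n = 14/√49 = 2.0000
Margin of error = 1.960 × 2.0000 = 3.9200
CI: x̄ ± margin = 115 ± 3.9200
CI: (111.0800, 118.9200)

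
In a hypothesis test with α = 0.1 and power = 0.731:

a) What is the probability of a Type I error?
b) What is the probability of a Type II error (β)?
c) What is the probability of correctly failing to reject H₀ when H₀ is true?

Answer: a) 0.1, b) 0.269, c) 0.9

Derivation:
a) Type I error probability = α = 0.1
b) Power = P(reject H₀ | H₁ true) = 1 - β = 0.731, so Type II error probability = β = 1 - Power = 0.269
c) P(fail to reject H₀ | H₀ true) = 1 - α = 0.9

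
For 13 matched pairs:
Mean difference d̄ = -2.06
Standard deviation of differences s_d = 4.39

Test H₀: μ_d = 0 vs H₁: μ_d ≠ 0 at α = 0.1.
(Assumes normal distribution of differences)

df = n - 1 = 12
SE = s_d/√n = 4.39/√13 = 1.2176
t = d̄/SE = -2.06/1.2176 = -1.6919
Critical value: t_{0.05,12} = ±1.782
p-value ≈ 0.1164
Decision: fail to reject H₀

Answer: t = -1.6919, fail to reject H₀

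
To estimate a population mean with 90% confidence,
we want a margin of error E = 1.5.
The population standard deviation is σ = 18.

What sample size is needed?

z_0.05 = 1.645
n = (z×σ/E)² = (1.645×18/1.5)²
n = 389.6676
Round up: n = 390

Answer: n = 390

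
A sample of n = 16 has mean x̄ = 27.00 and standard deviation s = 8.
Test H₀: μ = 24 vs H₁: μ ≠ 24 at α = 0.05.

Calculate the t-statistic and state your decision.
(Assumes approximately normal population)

df = n - 1 = 15
SE = s/√n = 8/√16 = 2.0000
t = (x̄ - μ₀)/SE = (27.00 - 24)/2.0000 = 1.5000
Critical value: t_{0.025,15} = ±2.131
p-value ≈ 0.1544
Decision: fail to reject H₀

Answer: t = 1.5000, fail to reject H₀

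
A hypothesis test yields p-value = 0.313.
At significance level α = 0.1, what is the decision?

Answer: fail to reject H₀

Derivation:
Compare p-value to α:
0.313 ≥ 0.1
Decision: fail to reject H₀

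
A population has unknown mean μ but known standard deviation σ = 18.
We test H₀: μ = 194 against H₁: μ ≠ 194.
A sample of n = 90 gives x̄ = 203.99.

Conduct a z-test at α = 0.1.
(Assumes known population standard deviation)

Standard error: SE = σ/√n = 18/√90 = 1.8974
z-statistic: z = (x̄ - μ₀)/SE = (203.99 - 194)/1.8974 = 5.2651
Critical value: ±1.645
p-value < 0.0001
Decision: reject H₀

Answer: z = 5.2651, reject H₀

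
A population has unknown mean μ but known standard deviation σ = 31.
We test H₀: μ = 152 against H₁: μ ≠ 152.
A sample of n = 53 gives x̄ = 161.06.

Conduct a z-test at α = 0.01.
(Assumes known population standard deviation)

Answer: z = 2.1277, fail to reject H₀

Derivation:
Standard error: SE = σ/√n = 31/√53 = 4.2582
z-statistic: z = (x̄ - μ₀)/SE = (161.06 - 152)/4.2582 = 2.1277
Critical value: ±2.576
p-value = 0.0334
Decision: fail to reject H₀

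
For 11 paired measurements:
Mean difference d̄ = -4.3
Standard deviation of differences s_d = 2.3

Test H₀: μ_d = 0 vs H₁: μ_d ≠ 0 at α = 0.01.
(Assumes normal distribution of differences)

df = n - 1 = 10
SE = s_d/√n = 2.3/√11 = 0.6935
t = d̄/SE = -4.3/0.6935 = -6.2004
Critical value: t_{0.005,10} = ±3.169
p-value ≈ 0.0001
Decision: reject H₀

Answer: t = -6.2004, reject H₀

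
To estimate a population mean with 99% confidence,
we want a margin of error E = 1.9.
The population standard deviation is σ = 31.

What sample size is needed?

Answer: n = 1767

Derivation:
z_0.005 = 2.576
n = (z×σ/E)² = (2.576×31/1.9)²
n = 1766.4767
Round up: n = 1767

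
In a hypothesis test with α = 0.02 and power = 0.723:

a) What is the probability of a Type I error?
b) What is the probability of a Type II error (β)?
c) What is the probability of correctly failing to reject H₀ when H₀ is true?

Answer: a) 0.02, b) 0.277, c) 0.98

Derivation:
a) Type I error probability = α = 0.02
b) Power = P(reject H₀ | H₁ true) = 1 - β = 0.723, so Type II error probability = β = 1 - Power = 0.277
c) P(fail to reject H₀ | H₀ true) = 1 - α = 0.98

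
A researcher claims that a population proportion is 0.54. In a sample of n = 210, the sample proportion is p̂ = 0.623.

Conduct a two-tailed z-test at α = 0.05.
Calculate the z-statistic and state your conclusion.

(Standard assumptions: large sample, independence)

H₀: p = 0.54, H₁: p ≠ 0.54
Standard error: SE = √(p₀(1-p₀)/n) = √(0.54×0.46/210) = 0.034393
z-statistic: z = (p̂ - p₀)/SE = (0.623 - 0.54)/0.034393 = 2.4133
Critical value: z_0.025 = ±1.960
p-value = 0.0158
Decision: reject H₀ at α = 0.05

Answer: z = 2.4133, reject H₀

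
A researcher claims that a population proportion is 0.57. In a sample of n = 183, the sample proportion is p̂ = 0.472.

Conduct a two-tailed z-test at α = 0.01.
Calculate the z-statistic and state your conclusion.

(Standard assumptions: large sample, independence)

H₀: p = 0.57, H₁: p ≠ 0.57
Standard error: SE = √(p₀(1-p₀)/n) = √(0.57×0.43/183) = 0.036597
z-statistic: z = (p̂ - p₀)/SE = (0.472 - 0.57)/0.036597 = -2.6778
Critical value: z_0.005 = ±2.576
p-value = 0.0074
Decision: reject H₀ at α = 0.01

Answer: z = -2.6778, reject H₀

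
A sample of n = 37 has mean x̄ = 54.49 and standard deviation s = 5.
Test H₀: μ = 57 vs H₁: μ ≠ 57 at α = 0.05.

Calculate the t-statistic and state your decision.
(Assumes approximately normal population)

df = n - 1 = 36
SE = s/√n = 5/√37 = 0.8220
t = (x̄ - μ₀)/SE = (54.49 - 57)/0.8220 = -3.0535
Critical value: t_{0.025,36} = ±2.028
p-value ≈ 0.0042
Decision: reject H₀

Answer: t = -3.0535, reject H₀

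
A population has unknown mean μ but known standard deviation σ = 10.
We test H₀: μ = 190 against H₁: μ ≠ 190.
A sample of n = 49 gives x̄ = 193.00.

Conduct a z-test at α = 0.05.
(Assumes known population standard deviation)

Answer: z = 2.1000, reject H₀

Derivation:
Standard error: SE = σ/√n = 10/√49 = 1.4286
z-statistic: z = (x̄ - μ₀)/SE = (193.00 - 190)/1.4286 = 2.1000
Critical value: ±1.960
p-value = 0.0357
Decision: reject H₀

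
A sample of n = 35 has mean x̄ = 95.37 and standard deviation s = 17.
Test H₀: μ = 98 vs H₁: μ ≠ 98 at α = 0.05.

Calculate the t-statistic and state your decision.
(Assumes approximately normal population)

Answer: t = -0.9153, fail to reject H₀

Derivation:
df = n - 1 = 34
SE = s/√n = 17/√35 = 2.8735
t = (x̄ - μ₀)/SE = (95.37 - 98)/2.8735 = -0.9153
Critical value: t_{0.025,34} = ±2.032
p-value ≈ 0.3665
Decision: fail to reject H₀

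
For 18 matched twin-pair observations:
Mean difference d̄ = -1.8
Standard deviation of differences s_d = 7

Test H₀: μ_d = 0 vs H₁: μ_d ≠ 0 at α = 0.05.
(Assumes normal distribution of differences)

df = n - 1 = 17
SE = s_d/√n = 7/√18 = 1.6499
t = d̄/SE = -1.8/1.6499 = -1.0910
Critical value: t_{0.025,17} = ±2.110
p-value ≈ 0.2905
Decision: fail to reject H₀

Answer: t = -1.0910, fail to reject H₀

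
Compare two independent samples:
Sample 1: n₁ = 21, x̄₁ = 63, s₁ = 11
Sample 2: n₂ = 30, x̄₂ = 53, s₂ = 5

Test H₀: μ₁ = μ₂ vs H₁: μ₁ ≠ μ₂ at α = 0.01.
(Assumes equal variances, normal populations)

Answer: t = 4.3871, reject H₀

Derivation:
Pooled variance: s²_p = [20×11² + 29×5²]/(49) = 64.1837
s_p = 8.0115
SE = s_p×√(1/n₁ + 1/n₂) = 8.0115×√(1/21 + 1/30) = 2.2794
t = (x̄₁ - x̄₂)/SE = (63 - 53)/2.2794 = 4.3871
df = 49, t-critical = ±2.680
Decision: reject H₀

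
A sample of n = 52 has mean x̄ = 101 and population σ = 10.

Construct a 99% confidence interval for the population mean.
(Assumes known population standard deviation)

Answer: (97.4276, 104.5724)

Derivation:
Confidence level: 99%, α = 0.01
z_0.005 = 2.576
SE = σ/√n = 10/√52 = 1.3868
Margin of error = 2.576 × 1.3868 = 3.5724
CI: x̄ ± margin = 101 ± 3.5724
CI: (97.4276, 104.5724)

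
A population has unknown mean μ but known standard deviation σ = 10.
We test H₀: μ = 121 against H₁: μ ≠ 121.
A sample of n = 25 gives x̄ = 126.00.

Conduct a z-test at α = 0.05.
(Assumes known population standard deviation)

Answer: z = 2.5000, reject H₀

Derivation:
Standard error: SE = σ/√n = 10/√25 = 2.0000
z-statistic: z = (x̄ - μ₀)/SE = (126.00 - 121)/2.0000 = 2.5000
Critical value: ±1.960
p-value = 0.0124
Decision: reject H₀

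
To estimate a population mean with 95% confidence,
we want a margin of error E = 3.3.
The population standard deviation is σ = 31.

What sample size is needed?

Answer: n = 340

Derivation:
z_0.025 = 1.960
n = (z×σ/E)² = (1.960×31/3.3)²
n = 339.0062
Round up: n = 340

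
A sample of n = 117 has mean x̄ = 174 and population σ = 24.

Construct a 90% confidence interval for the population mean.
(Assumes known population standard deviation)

Answer: (170.3501, 177.6499)

Derivation:
Confidence level: 90%, α = 0.1
z_0.05 = 1.645
SE = σ/√n = 24/√117 = 2.2188
Margin of error = 1.645 × 2.2188 = 3.6499
CI: x̄ ± margin = 174 ± 3.6499
CI: (170.3501, 177.6499)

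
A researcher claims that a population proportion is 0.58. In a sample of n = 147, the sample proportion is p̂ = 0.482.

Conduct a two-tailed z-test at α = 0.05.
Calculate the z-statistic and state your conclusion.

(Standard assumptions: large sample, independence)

Answer: z = -2.4074, reject H₀

Derivation:
H₀: p = 0.58, H₁: p ≠ 0.58
Standard error: SE = √(p₀(1-p₀)/n) = √(0.58×0.42/147) = 0.040708
z-statistic: z = (p̂ - p₀)/SE = (0.482 - 0.58)/0.040708 = -2.4074
Critical value: z_0.025 = ±1.960
p-value = 0.0161
Decision: reject H₀ at α = 0.05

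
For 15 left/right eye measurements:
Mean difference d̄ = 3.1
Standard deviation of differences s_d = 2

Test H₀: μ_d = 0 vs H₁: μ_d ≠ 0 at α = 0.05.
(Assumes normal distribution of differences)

Answer: t = 6.0031, reject H₀

Derivation:
df = n - 1 = 14
SE = s_d/√n = 2/√15 = 0.5164
t = d̄/SE = 3.1/0.5164 = 6.0031
Critical value: t_{0.025,14} = ±2.145
p-value < 0.0001
Decision: reject H₀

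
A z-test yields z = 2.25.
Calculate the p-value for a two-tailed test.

Answer: p-value ≈ 0.0244

Derivation:
For z = 2.25:
p = 2×P(Z > |2.25|) = 2×(1 - Φ(2.25)) = 0.0244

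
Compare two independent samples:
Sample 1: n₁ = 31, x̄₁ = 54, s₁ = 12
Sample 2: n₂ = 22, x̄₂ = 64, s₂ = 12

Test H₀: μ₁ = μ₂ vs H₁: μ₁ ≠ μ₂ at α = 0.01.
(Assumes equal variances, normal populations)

Pooled variance: s²_p = [30×12² + 21×12²]/(51) = 144.0000
s_p = 12.0000
SE = s_p×√(1/n₁ + 1/n₂) = 12.0000×√(1/31 + 1/22) = 3.3452
t = (x̄₁ - x̄₂)/SE = (54 - 64)/3.3452 = -2.9894
df = 51, t-critical = ±2.676
Decision: reject H₀

Answer: t = -2.9894, reject H₀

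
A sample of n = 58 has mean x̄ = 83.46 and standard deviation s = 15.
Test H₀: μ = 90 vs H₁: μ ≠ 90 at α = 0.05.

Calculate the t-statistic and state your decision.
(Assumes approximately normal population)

df = n - 1 = 57
SE = s/√n = 15/√58 = 1.9696
t = (x̄ - μ₀)/SE = (83.46 - 90)/1.9696 = -3.3205
Critical value: t_{0.025,57} = ±2.002
p-value ≈ 0.0016
Decision: reject H₀

Answer: t = -3.3205, reject H₀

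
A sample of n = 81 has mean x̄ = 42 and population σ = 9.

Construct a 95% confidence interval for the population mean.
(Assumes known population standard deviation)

Answer: (40.0400, 43.9600)

Derivation:
Confidence level: 95%, α = 0.05
z_0.025 = 1.960
SE = σ/√n = 9/√81 = 1.0000
Margin of error = 1.960 × 1.0000 = 1.9600
CI: x̄ ± margin = 42 ± 1.9600
CI: (40.0400, 43.9600)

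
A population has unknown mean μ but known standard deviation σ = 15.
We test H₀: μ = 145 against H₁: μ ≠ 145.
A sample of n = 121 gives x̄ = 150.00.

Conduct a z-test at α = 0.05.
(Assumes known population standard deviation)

Answer: z = 3.6668, reject H₀

Derivation:
Standard error: SE = σ/√n = 15/√121 = 1.3636
z-statistic: z = (x̄ - μ₀)/SE = (150.00 - 145)/1.3636 = 3.6668
Critical value: ±1.960
p-value = 0.0002
Decision: reject H₀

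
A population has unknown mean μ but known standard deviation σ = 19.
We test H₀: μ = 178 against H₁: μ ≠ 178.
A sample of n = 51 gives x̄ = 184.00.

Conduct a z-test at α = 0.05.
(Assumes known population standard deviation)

Answer: z = 2.2552, reject H₀

Derivation:
Standard error: SE = σ/√n = 19/√51 = 2.6605
z-statistic: z = (x̄ - μ₀)/SE = (184.00 - 178)/2.6605 = 2.2552
Critical value: ±1.960
p-value = 0.0241
Decision: reject H₀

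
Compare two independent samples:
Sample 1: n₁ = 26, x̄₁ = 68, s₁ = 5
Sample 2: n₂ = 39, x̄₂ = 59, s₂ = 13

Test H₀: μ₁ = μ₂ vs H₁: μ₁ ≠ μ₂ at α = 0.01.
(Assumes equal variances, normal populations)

Pooled variance: s²_p = [25×5² + 38×13²]/(63) = 111.8571
s_p = 10.5763
SE = s_p×√(1/n₁ + 1/n₂) = 10.5763×√(1/26 + 1/39) = 2.6778
t = (x̄₁ - x̄₂)/SE = (68 - 59)/2.6778 = 3.3610
df = 63, t-critical = ±2.656
Decision: reject H₀

Answer: t = 3.3610, reject H₀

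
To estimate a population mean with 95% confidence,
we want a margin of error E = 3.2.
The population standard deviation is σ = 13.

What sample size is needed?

z_0.025 = 1.960
n = (z×σ/E)² = (1.960×13/3.2)²
n = 63.4014
Round up: n = 64

Answer: n = 64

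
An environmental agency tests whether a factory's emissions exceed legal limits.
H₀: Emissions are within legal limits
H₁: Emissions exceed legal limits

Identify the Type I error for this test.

Answer: Citing a compliant factory for excess emissions

Derivation:
A Type I error (probability α) occurs when we reject a true H₀.
A Type II error (probability β) occurs when we fail to reject a false H₀.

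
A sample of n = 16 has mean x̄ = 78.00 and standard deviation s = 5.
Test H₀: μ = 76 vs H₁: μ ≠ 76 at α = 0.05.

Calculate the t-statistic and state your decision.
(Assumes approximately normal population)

Answer: t = 1.6000, fail to reject H₀

Derivation:
df = n - 1 = 15
SE = s/√n = 5/√16 = 1.2500
t = (x̄ - μ₀)/SE = (78.00 - 76)/1.2500 = 1.6000
Critical value: t_{0.025,15} = ±2.131
p-value ≈ 0.1304
Decision: fail to reject H₀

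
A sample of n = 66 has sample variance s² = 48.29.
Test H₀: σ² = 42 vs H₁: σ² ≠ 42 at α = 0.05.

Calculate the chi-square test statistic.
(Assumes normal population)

Answer: χ² = 74.7345, fail to reject H₀

Derivation:
df = n - 1 = 65
χ² = (n-1)s²/σ₀² = 65×48.29/42 = 74.7345
Critical values: χ²_{0.975,65} = 44.603, χ²_{0.025,65} = 89.177
Rejection region: χ² < 44.603 or χ² > 89.177
Decision: fail to reject H₀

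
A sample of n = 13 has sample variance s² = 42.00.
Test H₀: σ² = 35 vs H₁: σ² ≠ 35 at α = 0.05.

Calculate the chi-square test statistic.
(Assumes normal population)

df = n - 1 = 12
χ² = (n-1)s²/σ₀² = 12×42.00/35 = 14.4000
Critical values: χ²_{0.975,12} = 4.404, χ²_{0.025,12} = 23.337
Rejection region: χ² < 4.404 or χ² > 23.337
Decision: fail to reject H₀

Answer: χ² = 14.4000, fail to reject H₀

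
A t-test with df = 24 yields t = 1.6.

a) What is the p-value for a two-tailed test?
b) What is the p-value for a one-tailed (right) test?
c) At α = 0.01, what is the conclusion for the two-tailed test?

Using t-distribution with df = 24:
a) Two-tailed: p = 2×P(T > 1.6) = 0.1227
b) One-tailed: p = P(T > 1.6) = 0.0613
c) 0.1227 ≥ 0.01, fail to reject H₀

Answer: a) 0.1227, b) 0.0613, c) fail to reject H₀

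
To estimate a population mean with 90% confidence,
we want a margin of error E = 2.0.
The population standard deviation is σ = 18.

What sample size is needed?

z_0.05 = 1.645
n = (z×σ/E)² = (1.645×18/2.0)²
n = 219.1880
Round up: n = 220

Answer: n = 220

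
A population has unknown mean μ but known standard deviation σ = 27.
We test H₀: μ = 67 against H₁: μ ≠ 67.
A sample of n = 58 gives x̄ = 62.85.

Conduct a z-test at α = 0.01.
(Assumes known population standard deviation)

Standard error: SE = σ/√n = 27/√58 = 3.5453
z-statistic: z = (x̄ - μ₀)/SE = (62.85 - 67)/3.5453 = -1.1706
Critical value: ±2.576
p-value = 0.2418
Decision: fail to reject H₀

Answer: z = -1.1706, fail to reject H₀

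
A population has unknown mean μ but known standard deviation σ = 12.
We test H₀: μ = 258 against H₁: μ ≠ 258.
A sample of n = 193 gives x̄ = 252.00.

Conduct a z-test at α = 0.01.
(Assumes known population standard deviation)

Answer: z = -6.9461, reject H₀

Derivation:
Standard error: SE = σ/√n = 12/√193 = 0.8638
z-statistic: z = (x̄ - μ₀)/SE = (252.00 - 258)/0.8638 = -6.9461
Critical value: ±2.576
p-value < 0.0001
Decision: reject H₀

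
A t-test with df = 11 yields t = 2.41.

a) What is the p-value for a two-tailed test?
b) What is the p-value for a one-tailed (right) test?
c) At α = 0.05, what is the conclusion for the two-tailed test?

Using t-distribution with df = 11:
a) Two-tailed: p = 2×P(T > 2.41) = 0.0346
b) One-tailed: p = P(T > 2.41) = 0.0173
c) 0.0346 < 0.05, reject H₀

Answer: a) 0.0346, b) 0.0173, c) reject H₀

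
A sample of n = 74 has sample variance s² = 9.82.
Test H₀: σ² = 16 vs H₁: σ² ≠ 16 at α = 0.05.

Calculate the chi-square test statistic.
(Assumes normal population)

Answer: χ² = 44.8038, reject H₀

Derivation:
df = n - 1 = 73
χ² = (n-1)s²/σ₀² = 73×9.82/16 = 44.8038
Critical values: χ²_{0.975,73} = 51.265, χ²_{0.025,73} = 98.516
Rejection region: χ² < 51.265 or χ² > 98.516
Decision: reject H₀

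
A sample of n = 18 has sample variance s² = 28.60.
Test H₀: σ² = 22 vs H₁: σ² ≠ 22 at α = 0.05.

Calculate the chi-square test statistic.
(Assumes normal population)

df = n - 1 = 17
χ² = (n-1)s²/σ₀² = 17×28.60/22 = 22.1000
Critical values: χ²_{0.975,17} = 7.564, χ²_{0.025,17} = 30.191
Rejection region: χ² < 7.564 or χ² > 30.191
Decision: fail to reject H₀

Answer: χ² = 22.1000, fail to reject H₀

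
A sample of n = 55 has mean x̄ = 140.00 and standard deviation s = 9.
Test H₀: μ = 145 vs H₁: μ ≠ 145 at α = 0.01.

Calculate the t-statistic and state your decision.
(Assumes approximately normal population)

df = n - 1 = 54
SE = s/√n = 9/√55 = 1.2136
t = (x̄ - μ₀)/SE = (140.00 - 145)/1.2136 = -4.1200
Critical value: t_{0.005,54} = ±2.670
p-value ≈ 0.0001
Decision: reject H₀

Answer: t = -4.1200, reject H₀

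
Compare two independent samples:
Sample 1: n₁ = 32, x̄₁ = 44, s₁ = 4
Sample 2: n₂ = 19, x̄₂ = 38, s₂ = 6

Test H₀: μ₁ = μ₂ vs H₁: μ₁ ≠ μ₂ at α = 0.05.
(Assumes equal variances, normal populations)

Answer: t = 4.2876, reject H₀

Derivation:
Pooled variance: s²_p = [31×4² + 18×6²]/(49) = 23.3469
s_p = 4.8319
SE = s_p×√(1/n₁ + 1/n₂) = 4.8319×√(1/32 + 1/19) = 1.3994
t = (x̄₁ - x̄₂)/SE = (44 - 38)/1.3994 = 4.2876
df = 49, t-critical = ±2.010
Decision: reject H₀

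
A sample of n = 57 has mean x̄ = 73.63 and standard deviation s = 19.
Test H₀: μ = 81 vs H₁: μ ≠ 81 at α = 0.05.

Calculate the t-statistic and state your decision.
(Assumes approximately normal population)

Answer: t = -2.9286, reject H₀

Derivation:
df = n - 1 = 56
SE = s/√n = 19/√57 = 2.5166
t = (x̄ - μ₀)/SE = (73.63 - 81)/2.5166 = -2.9286
Critical value: t_{0.025,56} = ±2.003
p-value ≈ 0.0049
Decision: reject H₀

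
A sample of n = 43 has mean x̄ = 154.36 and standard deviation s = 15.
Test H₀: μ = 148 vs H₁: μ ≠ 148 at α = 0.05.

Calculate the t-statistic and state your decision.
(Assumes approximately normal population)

Answer: t = 2.7803, reject H₀

Derivation:
df = n - 1 = 42
SE = s/√n = 15/√43 = 2.2875
t = (x̄ - μ₀)/SE = (154.36 - 148)/2.2875 = 2.7803
Critical value: t_{0.025,42} = ±2.018
p-value ≈ 0.0081
Decision: reject H₀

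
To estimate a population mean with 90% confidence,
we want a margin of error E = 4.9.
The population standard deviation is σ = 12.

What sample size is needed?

Answer: n = 17

Derivation:
z_0.05 = 1.645
n = (z×σ/E)² = (1.645×12/4.9)²
n = 16.2294
Round up: n = 17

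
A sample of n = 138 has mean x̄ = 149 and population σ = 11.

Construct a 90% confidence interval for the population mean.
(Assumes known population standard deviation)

Answer: (147.4596, 150.5404)

Derivation:
Confidence level: 90%, α = 0.1
z_0.05 = 1.645
SE = σ/√n = 11/√138 = 0.9364
Margin of error = 1.645 × 0.9364 = 1.5404
CI: x̄ ± margin = 149 ± 1.5404
CI: (147.4596, 150.5404)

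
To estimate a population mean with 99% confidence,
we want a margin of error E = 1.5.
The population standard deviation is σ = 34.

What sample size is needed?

z_0.005 = 2.576
n = (z×σ/E)² = (2.576×34/1.5)²
n = 3409.3142
Round up: n = 3410

Answer: n = 3410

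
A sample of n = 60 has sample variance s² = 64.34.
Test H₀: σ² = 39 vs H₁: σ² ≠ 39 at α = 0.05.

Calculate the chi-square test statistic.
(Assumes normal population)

Answer: χ² = 97.3349, reject H₀

Derivation:
df = n - 1 = 59
χ² = (n-1)s²/σ₀² = 59×64.34/39 = 97.3349
Critical values: χ²_{0.975,59} = 39.662, χ²_{0.025,59} = 82.117
Rejection region: χ² < 39.662 or χ² > 82.117
Decision: reject H₀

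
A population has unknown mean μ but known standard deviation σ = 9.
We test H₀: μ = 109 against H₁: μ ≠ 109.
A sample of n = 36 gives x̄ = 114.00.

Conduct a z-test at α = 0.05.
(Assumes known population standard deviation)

Answer: z = 3.3333, reject H₀

Derivation:
Standard error: SE = σ/√n = 9/√36 = 1.5000
z-statistic: z = (x̄ - μ₀)/SE = (114.00 - 109)/1.5000 = 3.3333
Critical value: ±1.960
p-value = 0.0009
Decision: reject H₀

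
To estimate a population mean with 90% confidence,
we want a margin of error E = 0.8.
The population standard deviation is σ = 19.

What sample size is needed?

Answer: n = 1527

Derivation:
z_0.05 = 1.645
n = (z×σ/E)² = (1.645×19/0.8)²
n = 1526.3672
Round up: n = 1527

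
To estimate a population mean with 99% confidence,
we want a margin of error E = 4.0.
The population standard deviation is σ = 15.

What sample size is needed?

z_0.005 = 2.576
n = (z×σ/E)² = (2.576×15/4.0)²
n = 93.3156
Round up: n = 94

Answer: n = 94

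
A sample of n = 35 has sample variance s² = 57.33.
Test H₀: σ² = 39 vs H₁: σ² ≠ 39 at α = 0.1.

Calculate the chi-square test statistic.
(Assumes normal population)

Answer: χ² = 49.9800, reject H₀

Derivation:
df = n - 1 = 34
χ² = (n-1)s²/σ₀² = 34×57.33/39 = 49.9800
Critical values: χ²_{0.95,34} = 21.664, χ²_{0.05,34} = 48.602
Rejection region: χ² < 21.664 or χ² > 48.602
Decision: reject H₀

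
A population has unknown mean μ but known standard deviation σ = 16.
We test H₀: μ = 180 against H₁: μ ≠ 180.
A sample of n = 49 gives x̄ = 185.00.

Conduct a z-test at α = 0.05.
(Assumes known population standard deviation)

Standard error: SE = σ/√n = 16/√49 = 2.2857
z-statistic: z = (x̄ - μ₀)/SE = (185.00 - 180)/2.2857 = 2.1875
Critical value: ±1.960
p-value = 0.0287
Decision: reject H₀

Answer: z = 2.1875, reject H₀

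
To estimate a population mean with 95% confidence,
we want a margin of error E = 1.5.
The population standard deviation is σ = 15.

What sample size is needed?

Answer: n = 385

Derivation:
z_0.025 = 1.960
n = (z×σ/E)² = (1.960×15/1.5)²
n = 384.1600
Round up: n = 385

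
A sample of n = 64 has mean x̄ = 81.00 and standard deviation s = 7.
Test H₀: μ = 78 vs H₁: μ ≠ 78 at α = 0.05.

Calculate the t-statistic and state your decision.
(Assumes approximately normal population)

Answer: t = 3.4286, reject H₀

Derivation:
df = n - 1 = 63
SE = s/√n = 7/√64 = 0.8750
t = (x̄ - μ₀)/SE = (81.00 - 78)/0.8750 = 3.4286
Critical value: t_{0.025,63} = ±1.998
p-value ≈ 0.0011
Decision: reject H₀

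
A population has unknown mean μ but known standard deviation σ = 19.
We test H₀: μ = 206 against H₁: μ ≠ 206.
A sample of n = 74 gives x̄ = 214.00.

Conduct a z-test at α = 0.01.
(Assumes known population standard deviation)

Answer: z = 3.6220, reject H₀

Derivation:
Standard error: SE = σ/√n = 19/√74 = 2.2087
z-statistic: z = (x̄ - μ₀)/SE = (214.00 - 206)/2.2087 = 3.6220
Critical value: ±2.576
p-value = 0.0003
Decision: reject H₀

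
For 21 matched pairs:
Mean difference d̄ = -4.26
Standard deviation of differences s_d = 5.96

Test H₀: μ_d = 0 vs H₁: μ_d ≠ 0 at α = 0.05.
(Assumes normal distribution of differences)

df = n - 1 = 20
SE = s_d/√n = 5.96/√21 = 1.3006
t = d̄/SE = -4.26/1.3006 = -3.2754
Critical value: t_{0.025,20} = ±2.086
p-value ≈ 0.0038
Decision: reject H₀

Answer: t = -3.2754, reject H₀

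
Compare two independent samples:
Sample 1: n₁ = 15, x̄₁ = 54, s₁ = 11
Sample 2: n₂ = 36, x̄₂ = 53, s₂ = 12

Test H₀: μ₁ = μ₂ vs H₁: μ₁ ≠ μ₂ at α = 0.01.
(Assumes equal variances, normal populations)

Pooled variance: s²_p = [14×11² + 35×12²]/(49) = 137.4286
s_p = 11.7230
SE = s_p×√(1/n₁ + 1/n₂) = 11.7230×√(1/15 + 1/36) = 3.6027
t = (x̄₁ - x̄₂)/SE = (54 - 53)/3.6027 = 0.2776
df = 49, t-critical = ±2.680
Decision: fail to reject H₀

Answer: t = 0.2776, fail to reject H₀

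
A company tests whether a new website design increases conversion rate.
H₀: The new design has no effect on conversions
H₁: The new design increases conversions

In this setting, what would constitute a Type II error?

A Type I error (probability α) occurs when we reject a true H₀.
A Type II error (probability β) occurs when we fail to reject a false H₀.

Answer: Keeping the old design when the new one would have increased conversions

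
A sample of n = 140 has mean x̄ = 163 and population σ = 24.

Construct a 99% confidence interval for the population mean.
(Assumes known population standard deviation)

Answer: (157.7748, 168.2252)

Derivation:
Confidence level: 99%, α = 0.01
z_0.005 = 2.576
SE = σ/√n = 24/√140 = 2.0284
Margin of error = 2.576 × 2.0284 = 5.2252
CI: x̄ ± margin = 163 ± 5.2252
CI: (157.7748, 168.2252)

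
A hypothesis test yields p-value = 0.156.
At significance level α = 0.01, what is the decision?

Answer: fail to reject H₀

Derivation:
Compare p-value to α:
0.156 ≥ 0.01
Decision: fail to reject H₀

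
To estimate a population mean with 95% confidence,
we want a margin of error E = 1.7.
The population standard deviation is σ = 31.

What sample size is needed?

Answer: n = 1278

Derivation:
z_0.025 = 1.960
n = (z×σ/E)² = (1.960×31/1.7)²
n = 1277.4317
Round up: n = 1278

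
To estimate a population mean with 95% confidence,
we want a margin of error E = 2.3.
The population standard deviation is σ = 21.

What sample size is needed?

Answer: n = 321

Derivation:
z_0.025 = 1.960
n = (z×σ/E)² = (1.960×21/2.3)²
n = 320.2544
Round up: n = 321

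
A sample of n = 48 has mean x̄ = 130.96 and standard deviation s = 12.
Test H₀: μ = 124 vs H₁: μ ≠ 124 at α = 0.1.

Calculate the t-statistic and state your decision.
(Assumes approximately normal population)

df = n - 1 = 47
SE = s/√n = 12/√48 = 1.7321
t = (x̄ - μ₀)/SE = (130.96 - 124)/1.7321 = 4.0182
Critical value: t_{0.05,47} = ±1.678
p-value ≈ 0.0002
Decision: reject H₀

Answer: t = 4.0182, reject H₀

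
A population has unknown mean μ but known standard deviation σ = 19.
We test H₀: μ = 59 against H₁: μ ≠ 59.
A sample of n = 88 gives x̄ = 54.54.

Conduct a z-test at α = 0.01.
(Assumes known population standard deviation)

Answer: z = -2.2020, fail to reject H₀

Derivation:
Standard error: SE = σ/√n = 19/√88 = 2.0254
z-statistic: z = (x̄ - μ₀)/SE = (54.54 - 59)/2.0254 = -2.2020
Critical value: ±2.576
p-value = 0.0277
Decision: fail to reject H₀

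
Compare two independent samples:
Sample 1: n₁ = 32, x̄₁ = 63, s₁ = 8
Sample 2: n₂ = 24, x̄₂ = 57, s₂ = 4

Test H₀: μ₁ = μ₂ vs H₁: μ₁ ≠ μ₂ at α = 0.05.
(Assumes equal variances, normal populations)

Pooled variance: s²_p = [31×8² + 23×4²]/(54) = 43.5556
s_p = 6.5997
SE = s_p×√(1/n₁ + 1/n₂) = 6.5997×√(1/32 + 1/24) = 1.7821
t = (x̄₁ - x̄₂)/SE = (63 - 57)/1.7821 = 3.3668
df = 54, t-critical = ±2.005
Decision: reject H₀

Answer: t = 3.3668, reject H₀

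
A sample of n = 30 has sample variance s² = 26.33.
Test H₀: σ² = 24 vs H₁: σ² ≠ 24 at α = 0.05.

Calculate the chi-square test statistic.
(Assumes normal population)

Answer: χ² = 31.8154, fail to reject H₀

Derivation:
df = n - 1 = 29
χ² = (n-1)s²/σ₀² = 29×26.33/24 = 31.8154
Critical values: χ²_{0.975,29} = 16.047, χ²_{0.025,29} = 45.722
Rejection region: χ² < 16.047 or χ² > 45.722
Decision: fail to reject H₀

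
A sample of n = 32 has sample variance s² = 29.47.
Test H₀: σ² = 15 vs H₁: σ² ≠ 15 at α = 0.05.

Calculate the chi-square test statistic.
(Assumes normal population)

Answer: χ² = 60.9047, reject H₀

Derivation:
df = n - 1 = 31
χ² = (n-1)s²/σ₀² = 31×29.47/15 = 60.9047
Critical values: χ²_{0.975,31} = 17.539, χ²_{0.025,31} = 48.232
Rejection region: χ² < 17.539 or χ² > 48.232
Decision: reject H₀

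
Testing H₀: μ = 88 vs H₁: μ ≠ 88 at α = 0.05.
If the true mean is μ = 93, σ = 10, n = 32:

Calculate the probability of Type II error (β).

Answer: β ≈ 0.1926

Derivation:
SE = σ/√n = 10/√32 = 1.7678
Critical values: μ₀ ± z_0.025×SE = 88 ± 1.960×1.7678
Acceptance region: (84.5351, 91.4649)
Under H₁ (μ = 93): z_high = (91.4649 - 93)/1.7678 = -0.8684, z_low = (84.5351 - 93)/1.7678 = -4.7884
β = P(not reject | H₁) = Φ(-0.8684) - Φ(-4.7884) ≈ 0.1926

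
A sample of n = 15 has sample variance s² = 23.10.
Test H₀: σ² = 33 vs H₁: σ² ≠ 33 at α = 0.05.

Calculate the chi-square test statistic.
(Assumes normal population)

df = n - 1 = 14
χ² = (n-1)s²/σ₀² = 14×23.10/33 = 9.8000
Critical values: χ²_{0.975,14} = 5.629, χ²_{0.025,14} = 26.119
Rejection region: χ² < 5.629 or χ² > 26.119
Decision: fail to reject H₀

Answer: χ² = 9.8000, fail to reject H₀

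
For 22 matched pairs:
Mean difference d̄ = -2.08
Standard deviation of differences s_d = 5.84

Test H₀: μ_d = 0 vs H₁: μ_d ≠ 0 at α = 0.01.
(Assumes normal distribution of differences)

df = n - 1 = 21
SE = s_d/√n = 5.84/√22 = 1.2451
t = d̄/SE = -2.08/1.2451 = -1.6705
Critical value: t_{0.005,21} = ±2.831
p-value ≈ 0.1097
Decision: fail to reject H₀

Answer: t = -1.6705, fail to reject H₀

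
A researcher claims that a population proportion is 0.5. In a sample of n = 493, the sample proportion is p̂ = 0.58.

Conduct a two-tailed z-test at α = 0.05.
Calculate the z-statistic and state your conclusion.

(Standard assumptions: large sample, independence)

Answer: z = 3.5526, reject H₀

Derivation:
H₀: p = 0.5, H₁: p ≠ 0.5
Standard error: SE = √(p₀(1-p₀)/n) = √(0.5×0.5/493) = 0.022519
z-statistic: z = (p̂ - p₀)/SE = (0.58 - 0.5)/0.022519 = 3.5526
Critical value: z_0.025 = ±1.960
p-value = 0.0004
Decision: reject H₀ at α = 0.05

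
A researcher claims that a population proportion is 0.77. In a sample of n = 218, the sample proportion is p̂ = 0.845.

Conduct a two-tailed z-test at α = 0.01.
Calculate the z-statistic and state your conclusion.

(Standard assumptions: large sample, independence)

H₀: p = 0.77, H₁: p ≠ 0.77
Standard error: SE = √(p₀(1-p₀)/n) = √(0.77×0.23/218) = 0.028502
z-statistic: z = (p̂ - p₀)/SE = (0.845 - 0.77)/0.028502 = 2.6314
Critical value: z_0.005 = ±2.576
p-value = 0.0085
Decision: reject H₀ at α = 0.01

Answer: z = 2.6314, reject H₀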